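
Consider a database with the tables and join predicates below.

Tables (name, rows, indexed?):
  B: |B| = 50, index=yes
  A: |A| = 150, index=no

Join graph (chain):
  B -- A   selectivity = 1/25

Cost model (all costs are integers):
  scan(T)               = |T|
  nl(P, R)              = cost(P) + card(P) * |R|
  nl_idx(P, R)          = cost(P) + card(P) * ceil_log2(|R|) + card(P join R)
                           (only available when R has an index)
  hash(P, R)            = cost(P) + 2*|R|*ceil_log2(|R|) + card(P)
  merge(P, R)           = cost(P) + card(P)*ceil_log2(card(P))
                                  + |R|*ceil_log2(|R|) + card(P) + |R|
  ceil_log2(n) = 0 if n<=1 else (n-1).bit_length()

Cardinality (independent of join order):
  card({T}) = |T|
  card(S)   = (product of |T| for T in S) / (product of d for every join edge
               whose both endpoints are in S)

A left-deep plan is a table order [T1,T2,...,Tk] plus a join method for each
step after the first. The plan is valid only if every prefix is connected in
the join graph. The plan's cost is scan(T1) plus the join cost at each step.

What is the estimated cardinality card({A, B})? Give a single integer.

Tables in S: A(150), B(50)
Edges inside S: B-A(d=25)
numerator = 150 * 50 = 7500
denominator = 25 = 25
card(S) = 7500 / 25 = 300

300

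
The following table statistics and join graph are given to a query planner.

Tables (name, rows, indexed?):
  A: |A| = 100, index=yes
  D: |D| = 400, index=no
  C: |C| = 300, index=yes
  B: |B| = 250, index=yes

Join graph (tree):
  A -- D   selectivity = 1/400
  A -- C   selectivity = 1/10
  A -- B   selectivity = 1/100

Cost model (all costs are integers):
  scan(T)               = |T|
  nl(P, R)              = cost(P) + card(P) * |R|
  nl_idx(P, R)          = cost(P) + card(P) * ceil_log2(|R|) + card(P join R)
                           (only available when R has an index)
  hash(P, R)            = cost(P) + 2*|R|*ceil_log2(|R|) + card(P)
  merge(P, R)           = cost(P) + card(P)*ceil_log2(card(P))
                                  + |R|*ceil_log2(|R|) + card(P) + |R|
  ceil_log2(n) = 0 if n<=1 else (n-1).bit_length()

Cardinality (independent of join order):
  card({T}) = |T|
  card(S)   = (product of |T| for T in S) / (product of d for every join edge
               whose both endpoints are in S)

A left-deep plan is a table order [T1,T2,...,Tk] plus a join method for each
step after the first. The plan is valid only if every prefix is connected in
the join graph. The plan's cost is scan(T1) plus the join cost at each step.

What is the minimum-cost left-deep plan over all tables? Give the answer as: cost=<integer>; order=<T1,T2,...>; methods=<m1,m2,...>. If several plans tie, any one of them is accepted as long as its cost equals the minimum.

Selinger DP (subsets sized 1..n):
  {A}: scan cost=100, card=100
  {D}: scan cost=400, card=400
  {C}: scan cost=300, card=300
  {B}: scan cost=250, card=250
  {AD}: card=100; try (A,hash)→2200, (A,nl_idx)→3300, (D,merge)→4900, (A,merge)→5200, (D,hash)→7400, (D,nl)→40100 …(+1); best=2200 via (A,hash)
  {AC}: card=3000; try (A,hash)→2000, (C,merge)→3900, (C,nl_idx)→4000, (A,merge)→4100, (A,nl_idx)→5400, (C,hash)→5600 …(+2); best=2000 via (A,hash)
  {AB}: card=250; try (B,nl_idx)→1150, (A,hash)→1900, (A,nl_idx)→2250, (B,merge)→3150, (A,merge)→3300, (B,hash)→4200 …(+2); best=1150 via (B,nl_idx)
  {ACD}: card=3000; try (C,merge)→6000, (C,nl_idx)→6100, (C,hash)→7700, (D,hash)→12200, (C,nl)→32200, (D,merge)→45000 …(+1); best=6000 via (C,merge)
  {ABD}: card=250; try (B,nl_idx)→3250, (B,merge)→5250, (B,hash)→6300, (D,merge)→7400, (D,hash)→8600, (B,nl)→27200 …(+1); best=3250 via (B,nl_idx)
  {ABC}: card=7500; try (C,merge)→6400, (C,hash)→6800, (B,hash)→9000, (C,nl_idx)→10900, (B,nl_idx)→33500, (B,merge)→43250 …(+2); best=6400 via (C,merge)
  {ABCD}: card=7500; try (C,merge)→8500, (C,hash)→8900, (C,nl_idx)→13000, (B,hash)→13000, (D,hash)→21100, (B,nl_idx)→37500 …(+5); best=8500 via (C,merge)

cost=8500; order=D,A,B,C; methods=hash,nl_idx,merge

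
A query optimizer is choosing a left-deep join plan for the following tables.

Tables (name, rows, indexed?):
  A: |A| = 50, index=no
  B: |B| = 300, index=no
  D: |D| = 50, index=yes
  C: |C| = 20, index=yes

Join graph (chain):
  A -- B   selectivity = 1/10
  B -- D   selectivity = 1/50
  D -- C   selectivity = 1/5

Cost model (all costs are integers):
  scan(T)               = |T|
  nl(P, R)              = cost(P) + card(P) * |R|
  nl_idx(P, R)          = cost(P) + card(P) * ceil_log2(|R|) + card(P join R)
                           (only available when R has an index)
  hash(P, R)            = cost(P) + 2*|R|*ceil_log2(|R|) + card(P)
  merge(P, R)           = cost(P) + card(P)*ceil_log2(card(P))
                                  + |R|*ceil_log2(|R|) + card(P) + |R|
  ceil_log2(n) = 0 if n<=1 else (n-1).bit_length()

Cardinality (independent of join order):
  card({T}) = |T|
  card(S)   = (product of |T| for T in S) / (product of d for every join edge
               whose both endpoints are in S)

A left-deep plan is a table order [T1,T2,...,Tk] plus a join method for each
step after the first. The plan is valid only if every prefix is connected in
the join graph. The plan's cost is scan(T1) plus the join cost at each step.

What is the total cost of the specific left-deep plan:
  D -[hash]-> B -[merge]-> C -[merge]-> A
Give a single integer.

step 1: scan D: cost=50, card=50
step 2: join B via hash
    card(P join B) = 50*300/(50) = 300
    cost = 50 + 2*300*9 + 50 = 5500
step 3: join C via merge
    card(P join C) = 300*20/(5) = 1200
    cost = 5500 + 300*9 + 20*5 + 300 + 20 = 8620
step 4: join A via merge
    card(P join A) = 1200*50/(10) = 6000
    cost = 8620 + 1200*11 + 50*6 + 1200 + 50 = 23370

23370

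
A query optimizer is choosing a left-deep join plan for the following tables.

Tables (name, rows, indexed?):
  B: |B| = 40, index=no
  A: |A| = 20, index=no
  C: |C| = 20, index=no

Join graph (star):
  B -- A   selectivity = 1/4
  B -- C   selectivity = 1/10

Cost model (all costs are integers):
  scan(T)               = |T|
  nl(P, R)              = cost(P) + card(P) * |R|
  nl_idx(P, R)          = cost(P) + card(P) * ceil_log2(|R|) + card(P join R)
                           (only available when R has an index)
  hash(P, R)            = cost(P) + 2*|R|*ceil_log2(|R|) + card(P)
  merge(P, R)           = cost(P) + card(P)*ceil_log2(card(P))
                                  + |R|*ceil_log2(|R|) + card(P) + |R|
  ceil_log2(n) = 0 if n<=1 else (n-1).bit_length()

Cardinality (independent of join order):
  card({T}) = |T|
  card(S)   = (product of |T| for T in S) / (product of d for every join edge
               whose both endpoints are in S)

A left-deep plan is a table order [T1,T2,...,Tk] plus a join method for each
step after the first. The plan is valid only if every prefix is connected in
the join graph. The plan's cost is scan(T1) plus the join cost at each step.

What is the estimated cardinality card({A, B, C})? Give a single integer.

Tables in S: A(20), B(40), C(20)
Edges inside S: B-A(d=4), B-C(d=10)
numerator = 20 * 40 * 20 = 16000
denominator = 4 * 10 = 40
card(S) = 16000 / 40 = 400

400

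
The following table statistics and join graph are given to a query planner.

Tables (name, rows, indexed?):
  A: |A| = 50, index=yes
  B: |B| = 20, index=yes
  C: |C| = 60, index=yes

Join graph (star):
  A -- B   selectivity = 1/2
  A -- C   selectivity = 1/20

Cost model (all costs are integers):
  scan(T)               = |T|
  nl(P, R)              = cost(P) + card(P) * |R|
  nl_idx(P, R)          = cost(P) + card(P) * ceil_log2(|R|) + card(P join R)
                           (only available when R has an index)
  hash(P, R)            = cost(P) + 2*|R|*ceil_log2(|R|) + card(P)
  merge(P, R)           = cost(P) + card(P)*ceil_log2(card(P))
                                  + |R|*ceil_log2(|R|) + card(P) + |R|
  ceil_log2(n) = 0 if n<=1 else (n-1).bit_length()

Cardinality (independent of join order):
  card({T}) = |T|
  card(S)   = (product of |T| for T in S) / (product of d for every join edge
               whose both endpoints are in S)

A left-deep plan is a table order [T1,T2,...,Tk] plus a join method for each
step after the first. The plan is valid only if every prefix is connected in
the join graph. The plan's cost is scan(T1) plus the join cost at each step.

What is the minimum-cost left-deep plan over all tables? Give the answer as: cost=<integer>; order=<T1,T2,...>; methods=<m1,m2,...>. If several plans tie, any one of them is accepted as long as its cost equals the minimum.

Selinger DP (subsets sized 1..n):
  {A}: scan cost=50, card=50
  {B}: scan cost=20, card=20
  {C}: scan cost=60, card=60
  {AB}: card=500; try (B,hash)→300, (A,merge)→490, (B,merge)→520, (A,hash)→640, (A,nl_idx)→640, (B,nl_idx)→800 …(+2); best=300 via (B,hash)
  {AC}: card=150; try (C,nl_idx)→500, (A,nl_idx)→570, (A,hash)→720, (C,hash)→820, (C,merge)→820, (A,merge)→830 …(+2); best=500 via (C,nl_idx)
  {ABC}: card=1500; try (B,hash)→850, (C,hash)→1520, (B,merge)→1970, (B,nl_idx)→2750, (B,nl)→3500, (C,nl_idx)→4800 …(+2); best=850 via (B,hash)

cost=850; order=A,C,B; methods=nl_idx,hash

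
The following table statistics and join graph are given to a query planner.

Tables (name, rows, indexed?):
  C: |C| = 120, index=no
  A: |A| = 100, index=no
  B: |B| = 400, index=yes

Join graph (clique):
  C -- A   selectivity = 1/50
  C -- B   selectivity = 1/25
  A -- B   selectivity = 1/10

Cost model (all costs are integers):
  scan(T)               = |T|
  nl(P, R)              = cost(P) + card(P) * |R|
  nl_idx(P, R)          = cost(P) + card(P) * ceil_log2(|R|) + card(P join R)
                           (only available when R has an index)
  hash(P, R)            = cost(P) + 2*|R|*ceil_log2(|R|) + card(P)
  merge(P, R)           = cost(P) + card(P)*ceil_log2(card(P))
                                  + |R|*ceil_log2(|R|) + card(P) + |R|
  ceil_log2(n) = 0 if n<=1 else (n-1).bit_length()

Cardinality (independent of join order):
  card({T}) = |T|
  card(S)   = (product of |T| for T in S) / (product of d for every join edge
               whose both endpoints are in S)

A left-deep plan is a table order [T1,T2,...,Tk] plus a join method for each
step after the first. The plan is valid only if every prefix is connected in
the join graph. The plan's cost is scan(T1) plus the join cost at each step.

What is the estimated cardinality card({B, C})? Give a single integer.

1920

Tables in S: B(400), C(120)
Edges inside S: C-B(d=25)
numerator = 400 * 120 = 48000
denominator = 25 = 25
card(S) = 48000 / 25 = 1920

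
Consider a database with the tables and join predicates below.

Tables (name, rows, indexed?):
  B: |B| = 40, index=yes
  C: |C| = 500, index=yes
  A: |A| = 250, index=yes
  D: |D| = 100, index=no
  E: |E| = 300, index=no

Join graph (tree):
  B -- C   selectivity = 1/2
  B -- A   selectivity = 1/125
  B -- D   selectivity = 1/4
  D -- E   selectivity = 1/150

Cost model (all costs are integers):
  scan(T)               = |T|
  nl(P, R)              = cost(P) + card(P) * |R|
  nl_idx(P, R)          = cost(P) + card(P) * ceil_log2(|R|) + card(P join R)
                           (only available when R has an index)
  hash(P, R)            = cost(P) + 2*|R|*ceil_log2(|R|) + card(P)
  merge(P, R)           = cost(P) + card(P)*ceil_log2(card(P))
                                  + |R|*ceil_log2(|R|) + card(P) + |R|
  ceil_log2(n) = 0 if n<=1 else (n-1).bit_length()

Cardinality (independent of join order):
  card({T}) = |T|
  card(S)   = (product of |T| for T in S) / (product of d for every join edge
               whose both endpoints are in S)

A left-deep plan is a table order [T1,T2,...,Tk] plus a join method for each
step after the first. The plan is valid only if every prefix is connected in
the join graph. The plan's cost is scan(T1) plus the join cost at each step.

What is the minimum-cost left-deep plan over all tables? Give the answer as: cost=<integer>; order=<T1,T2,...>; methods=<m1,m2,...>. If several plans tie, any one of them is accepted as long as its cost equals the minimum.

cost=21680; order=E,D,B,A,C; methods=hash,hash,hash,hash

Selinger DP (subsets sized 1..n):
  {B}: scan cost=40, card=40
  {C}: scan cost=500, card=500
  {A}: scan cost=250, card=250
  {D}: scan cost=100, card=100
  {E}: scan cost=300, card=300
  {BC}: card=10000; try (B,hash)→1480, (C,merge)→5320, (B,merge)→5780, (C,hash)→9080, (C,nl_idx)→10400, (B,nl_idx)→13500 …(+2); best=1480 via (B,hash)
  {AB}: card=80; try (A,nl_idx)→440, (B,hash)→980, (B,nl_idx)→1830, (A,merge)→2570, (B,merge)→2780, (A,hash)→4080 …(+2); best=440 via (A,nl_idx)
  {BD}: card=1000; try (B,hash)→680, (D,merge)→1120, (B,merge)→1180, (D,hash)→1480, (B,nl_idx)→1700, (D,nl)→4040 …(+1); best=680 via (B,hash)
  {DE}: card=200; try (D,hash)→2000, (E,merge)→3900, (D,merge)→4100, (E,hash)→5600, (E,nl)→30100, (D,nl)→30300; best=2000 via (D,hash)
  {ABC}: card=20000; try (C,merge)→6080, (C,hash)→9520, (A,hash)→15480, (C,nl_idx)→21160, (C,nl)→40440, (A,nl_idx)→101480 …(+2); best=6080 via (C,merge)
  {BCD}: card=250000; try (C,hash)→10680, (D,hash)→12880, (C,merge)→16680, (D,merge)→152280, (C,nl_idx)→259680, (C,nl)→500680 …(+1); best=10680 via (C,hash)
  {ABD}: card=2000; try (D,merge)→1880, (D,hash)→1920, (A,hash)→5680, (D,nl)→8440, (A,nl_idx)→10680, (A,merge)→13930 …(+1); best=1880 via (D,merge)
  {BDE}: card=2000; try (B,hash)→2680, (B,merge)→4080, (B,nl_idx)→5200, (E,hash)→7080, (B,nl)→10000, (E,merge)→14680 …(+1); best=2680 via (B,hash)
  {ABCD}: card=500000; try (C,hash)→12880, (D,hash)→27480, (C,merge)→30880, (A,hash)→264680, (D,merge)→326880, (C,nl_idx)→519880 …(+5); best=12880 via (C,hash)
  {BCDE}: card=500000; try (C,hash)→13680, (C,merge)→31680, (E,hash)→266080, (C,nl_idx)→520680, (C,nl)→1002680, (E,merge)→4763680 …(+1); best=13680 via (C,hash)
  {ABDE}: card=4000; try (A,hash)→8680, (E,hash)→9280, (A,nl_idx)→22680, (E,merge)→28880, (A,merge)→28930, (A,nl)→502680 …(+1); best=8680 via (A,hash)
  {ABCDE}: card=1000000; try (C,hash)→21680, (C,merge)→65680, (A,hash)→517680, (E,hash)→518280, (C,nl_idx)→1044680, (C,nl)→2008680 …(+5); best=21680 via (C,hash)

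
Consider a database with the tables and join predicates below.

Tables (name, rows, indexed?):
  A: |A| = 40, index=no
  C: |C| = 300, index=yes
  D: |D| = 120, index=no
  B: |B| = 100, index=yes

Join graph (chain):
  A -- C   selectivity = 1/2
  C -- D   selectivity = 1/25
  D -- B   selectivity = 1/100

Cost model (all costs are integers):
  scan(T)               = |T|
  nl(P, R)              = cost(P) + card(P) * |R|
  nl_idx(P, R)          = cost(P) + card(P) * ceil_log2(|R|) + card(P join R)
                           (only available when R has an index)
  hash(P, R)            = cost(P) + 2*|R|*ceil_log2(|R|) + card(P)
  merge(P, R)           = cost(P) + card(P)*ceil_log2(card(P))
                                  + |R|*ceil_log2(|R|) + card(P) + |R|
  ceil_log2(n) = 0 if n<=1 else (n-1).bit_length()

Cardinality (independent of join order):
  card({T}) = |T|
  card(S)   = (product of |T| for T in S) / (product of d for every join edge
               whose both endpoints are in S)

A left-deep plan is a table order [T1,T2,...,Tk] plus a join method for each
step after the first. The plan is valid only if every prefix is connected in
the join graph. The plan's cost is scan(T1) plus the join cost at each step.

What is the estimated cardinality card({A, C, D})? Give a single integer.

28800

Tables in S: A(40), C(300), D(120)
Edges inside S: A-C(d=2), C-D(d=25)
numerator = 40 * 300 * 120 = 1440000
denominator = 2 * 25 = 50
card(S) = 1440000 / 50 = 28800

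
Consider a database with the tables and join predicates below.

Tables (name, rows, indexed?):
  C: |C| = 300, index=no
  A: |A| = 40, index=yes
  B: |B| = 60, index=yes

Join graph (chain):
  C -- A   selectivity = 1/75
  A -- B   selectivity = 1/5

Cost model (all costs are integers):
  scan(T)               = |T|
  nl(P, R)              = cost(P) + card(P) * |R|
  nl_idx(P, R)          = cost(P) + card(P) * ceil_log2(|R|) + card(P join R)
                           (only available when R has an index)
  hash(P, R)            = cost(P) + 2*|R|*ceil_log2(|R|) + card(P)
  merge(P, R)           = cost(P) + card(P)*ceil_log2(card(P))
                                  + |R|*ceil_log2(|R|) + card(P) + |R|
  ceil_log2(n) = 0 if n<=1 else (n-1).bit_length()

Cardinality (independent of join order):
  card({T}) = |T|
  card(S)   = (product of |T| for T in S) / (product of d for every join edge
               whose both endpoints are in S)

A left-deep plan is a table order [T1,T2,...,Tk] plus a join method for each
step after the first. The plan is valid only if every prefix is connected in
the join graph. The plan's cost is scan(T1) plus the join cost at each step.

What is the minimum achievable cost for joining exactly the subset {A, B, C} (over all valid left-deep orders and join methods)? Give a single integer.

1960

Selinger DP over subsets of {A,B,C}:
  {C}: scan cost=300, card=300
  {A}: scan cost=40, card=40
  {B}: scan cost=60, card=60
  {AC}: card=160; try (A,hash)→1080, (A,nl_idx)→2260, (C,merge)→3320, (A,merge)→3580, (C,hash)→5480, (C,nl)→12040 …(+1); best=1080 via (A,hash)
  {AB}: card=480; try (A,hash)→600, (B,merge)→740, (B,nl_idx)→760, (A,merge)→760, (B,hash)→800, (A,nl_idx)→900 …(+2); best=600 via (A,hash)
  {ABC}: card=1920; try (B,hash)→1960, (B,merge)→2940, (B,nl_idx)→3960, (C,hash)→6480, (C,merge)→8400, (B,nl)→10680 …(+1); best=1960 via (B,hash)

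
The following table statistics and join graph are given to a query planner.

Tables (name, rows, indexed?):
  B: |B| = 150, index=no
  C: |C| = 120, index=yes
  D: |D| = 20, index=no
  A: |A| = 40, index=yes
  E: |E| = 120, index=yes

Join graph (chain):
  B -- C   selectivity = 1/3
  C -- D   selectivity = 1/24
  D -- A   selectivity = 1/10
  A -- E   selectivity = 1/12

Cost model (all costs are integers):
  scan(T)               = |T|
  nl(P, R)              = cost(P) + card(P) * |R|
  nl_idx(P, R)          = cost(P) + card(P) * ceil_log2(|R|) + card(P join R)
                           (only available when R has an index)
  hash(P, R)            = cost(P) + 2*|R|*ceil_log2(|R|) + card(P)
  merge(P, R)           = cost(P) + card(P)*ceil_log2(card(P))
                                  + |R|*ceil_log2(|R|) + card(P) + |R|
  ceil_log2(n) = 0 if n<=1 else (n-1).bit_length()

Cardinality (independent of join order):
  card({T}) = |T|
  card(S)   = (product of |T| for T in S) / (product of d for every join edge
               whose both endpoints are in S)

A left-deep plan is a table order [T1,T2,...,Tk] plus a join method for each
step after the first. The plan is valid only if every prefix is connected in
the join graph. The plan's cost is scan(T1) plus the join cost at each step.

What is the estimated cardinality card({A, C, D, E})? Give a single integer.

4000

Tables in S: A(40), C(120), D(20), E(120)
Edges inside S: C-D(d=24), D-A(d=10), A-E(d=12)
numerator = 40 * 120 * 20 * 120 = 11520000
denominator = 24 * 10 * 12 = 2880
card(S) = 11520000 / 2880 = 4000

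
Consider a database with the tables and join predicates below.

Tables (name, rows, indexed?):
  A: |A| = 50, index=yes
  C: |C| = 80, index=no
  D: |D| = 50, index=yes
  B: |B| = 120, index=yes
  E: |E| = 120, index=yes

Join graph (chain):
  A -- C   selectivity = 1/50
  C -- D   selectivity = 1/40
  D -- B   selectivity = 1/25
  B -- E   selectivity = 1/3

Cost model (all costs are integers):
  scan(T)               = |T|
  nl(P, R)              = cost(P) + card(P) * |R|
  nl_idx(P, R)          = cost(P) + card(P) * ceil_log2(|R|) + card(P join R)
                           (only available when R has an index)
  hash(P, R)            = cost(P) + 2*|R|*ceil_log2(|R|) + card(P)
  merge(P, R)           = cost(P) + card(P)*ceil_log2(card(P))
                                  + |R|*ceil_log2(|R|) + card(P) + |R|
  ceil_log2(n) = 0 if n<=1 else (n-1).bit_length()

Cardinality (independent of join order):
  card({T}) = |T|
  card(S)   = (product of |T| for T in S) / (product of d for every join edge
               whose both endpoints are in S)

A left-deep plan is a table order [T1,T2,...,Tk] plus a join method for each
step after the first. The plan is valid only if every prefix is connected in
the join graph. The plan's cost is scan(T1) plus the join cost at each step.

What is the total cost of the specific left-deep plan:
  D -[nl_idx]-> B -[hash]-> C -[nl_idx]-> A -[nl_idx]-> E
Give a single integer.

27920

step 1: scan D: cost=50, card=50
step 2: join B via nl_idx
    card(P join B) = 50*120/(25) = 240
    cost = 50 + 50*7 + 240 = 640
step 3: join C via hash
    card(P join C) = 240*80/(40) = 480
    cost = 640 + 2*80*7 + 240 = 2000
step 4: join A via nl_idx
    card(P join A) = 480*50/(50) = 480
    cost = 2000 + 480*6 + 480 = 5360
step 5: join E via nl_idx
    card(P join E) = 480*120/(3) = 19200
    cost = 5360 + 480*7 + 19200 = 27920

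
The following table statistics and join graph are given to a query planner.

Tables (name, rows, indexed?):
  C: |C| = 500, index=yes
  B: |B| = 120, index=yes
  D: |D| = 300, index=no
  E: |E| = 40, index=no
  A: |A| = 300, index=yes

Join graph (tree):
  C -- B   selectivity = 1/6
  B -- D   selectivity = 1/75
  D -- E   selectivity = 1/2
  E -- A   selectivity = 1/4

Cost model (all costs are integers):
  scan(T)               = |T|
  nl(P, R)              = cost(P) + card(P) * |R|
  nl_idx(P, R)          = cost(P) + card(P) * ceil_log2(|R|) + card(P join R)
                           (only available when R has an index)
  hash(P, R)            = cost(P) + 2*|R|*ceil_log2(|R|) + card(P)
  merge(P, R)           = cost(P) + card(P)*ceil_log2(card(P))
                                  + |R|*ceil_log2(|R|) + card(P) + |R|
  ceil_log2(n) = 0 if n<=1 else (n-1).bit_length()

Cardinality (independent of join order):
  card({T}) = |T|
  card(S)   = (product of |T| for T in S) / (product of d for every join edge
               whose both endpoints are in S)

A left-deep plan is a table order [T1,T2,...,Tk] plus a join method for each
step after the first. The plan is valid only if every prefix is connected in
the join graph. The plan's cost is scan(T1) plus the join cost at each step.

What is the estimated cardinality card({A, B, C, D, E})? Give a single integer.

60000000

Tables in S: A(300), B(120), C(500), D(300), E(40)
Edges inside S: C-B(d=6), B-D(d=75), D-E(d=2), E-A(d=4)
numerator = 300 * 120 * 500 * 300 * 40 = 216000000000
denominator = 6 * 75 * 2 * 4 = 3600
card(S) = 216000000000 / 3600 = 60000000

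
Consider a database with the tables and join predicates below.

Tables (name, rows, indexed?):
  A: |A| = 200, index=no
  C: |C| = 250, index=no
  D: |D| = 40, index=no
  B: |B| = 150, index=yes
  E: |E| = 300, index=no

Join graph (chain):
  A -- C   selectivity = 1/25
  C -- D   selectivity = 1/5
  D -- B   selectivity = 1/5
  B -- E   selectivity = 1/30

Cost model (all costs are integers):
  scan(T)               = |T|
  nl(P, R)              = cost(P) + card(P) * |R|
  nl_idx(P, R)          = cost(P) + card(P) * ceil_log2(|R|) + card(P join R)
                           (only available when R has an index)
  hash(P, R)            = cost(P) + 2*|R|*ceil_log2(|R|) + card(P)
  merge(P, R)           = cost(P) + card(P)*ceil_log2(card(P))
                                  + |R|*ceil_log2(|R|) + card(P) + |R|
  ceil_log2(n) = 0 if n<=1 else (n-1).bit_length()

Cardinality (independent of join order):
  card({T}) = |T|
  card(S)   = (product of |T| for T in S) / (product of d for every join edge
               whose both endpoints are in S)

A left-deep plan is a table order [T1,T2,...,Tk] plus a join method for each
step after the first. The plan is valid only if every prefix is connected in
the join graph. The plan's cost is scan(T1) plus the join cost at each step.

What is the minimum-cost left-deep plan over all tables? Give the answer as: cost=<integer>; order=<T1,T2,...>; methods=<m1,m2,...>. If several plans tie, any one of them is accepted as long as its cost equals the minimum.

Selinger DP (subsets sized 1..n):
  {A}: scan cost=200, card=200
  {C}: scan cost=250, card=250
  {D}: scan cost=40, card=40
  {B}: scan cost=150, card=150
  {E}: scan cost=300, card=300
  {AC}: card=2000; try (A,hash)→3700, (C,merge)→4250, (A,merge)→4300, (C,hash)→4400, (C,nl)→50200, (A,nl)→50250; best=3700 via (A,hash)
  {CD}: card=2000; try (D,hash)→980, (C,merge)→2570, (D,merge)→2780, (C,hash)→4080, (C,nl)→10040, (D,nl)→10250; best=980 via (D,hash)
  {BD}: card=1200; try (D,hash)→780, (B,nl_idx)→1560, (B,merge)→1670, (D,merge)→1780, (B,hash)→2480, (B,nl)→6040 …(+1); best=780 via (D,hash)
  {BE}: card=1500; try (B,hash)→3000, (B,nl_idx)→4200, (E,merge)→4500, (B,merge)→4650, (E,hash)→5700, (E,nl)→45150 …(+1); best=3000 via (B,hash)
  {ACD}: card=16000; try (D,hash)→6180, (A,hash)→6180, (A,merge)→26780, (D,merge)→27980, (D,nl)→83700, (A,nl)→400980; best=6180 via (D,hash)
  {BCD}: card=60000; try (B,hash)→5380, (C,hash)→5980, (C,merge)→17430, (B,merge)→26330, (B,nl_idx)→76980, (C,nl)→300780 …(+1); best=5380 via (B,hash)
  {BDE}: card=12000; try (D,hash)→4980, (E,hash)→7380, (E,merge)→18180, (D,merge)→21280, (D,nl)→63000, (E,nl)→360780; best=4980 via (D,hash)
  {ABCD}: card=480000; try (B,hash)→24580, (A,hash)→68580, (B,merge)→247530, (B,nl_idx)→614180, (A,merge)→1027180, (B,nl)→2406180 …(+1); best=24580 via (B,hash)
  {BCDE}: card=600000; try (C,hash)→20980, (E,hash)→70780, (C,merge)→187230, (E,merge)→1028380, (C,nl)→3004980, (E,nl)→18005380; best=20980 via (C,hash)
  {ABCDE}: card=4800000; try (E,hash)→509980, (A,hash)→624180, (E,merge)→9627580, (A,merge)→12622780, (A,nl)→120020980, (E,nl)→144024580; best=509980 via (E,hash)

cost=509980; order=C,A,D,B,E; methods=hash,hash,hash,hash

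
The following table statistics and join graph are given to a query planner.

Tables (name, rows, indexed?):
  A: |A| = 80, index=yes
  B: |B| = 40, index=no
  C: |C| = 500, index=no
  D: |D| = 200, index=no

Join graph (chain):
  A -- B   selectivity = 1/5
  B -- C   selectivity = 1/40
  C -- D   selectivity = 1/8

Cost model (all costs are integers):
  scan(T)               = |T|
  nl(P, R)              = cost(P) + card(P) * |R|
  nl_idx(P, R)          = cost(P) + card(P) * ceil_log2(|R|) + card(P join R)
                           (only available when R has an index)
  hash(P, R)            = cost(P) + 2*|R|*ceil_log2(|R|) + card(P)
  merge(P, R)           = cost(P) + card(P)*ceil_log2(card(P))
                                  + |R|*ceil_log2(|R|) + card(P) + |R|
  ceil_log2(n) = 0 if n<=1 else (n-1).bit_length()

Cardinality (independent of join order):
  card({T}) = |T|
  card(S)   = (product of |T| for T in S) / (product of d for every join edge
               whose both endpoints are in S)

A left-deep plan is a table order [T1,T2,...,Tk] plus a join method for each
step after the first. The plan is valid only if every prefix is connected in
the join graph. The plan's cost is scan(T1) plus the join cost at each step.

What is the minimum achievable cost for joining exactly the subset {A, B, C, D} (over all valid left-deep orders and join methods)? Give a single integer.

14300

Selinger DP over subsets of {A,B,C,D}:
  {A}: scan cost=80, card=80
  {B}: scan cost=40, card=40
  {C}: scan cost=500, card=500
  {D}: scan cost=200, card=200
  {AB}: card=640; try (B,hash)→640, (A,merge)→960, (A,nl_idx)→960, (B,merge)→1000, (A,hash)→1200, (A,nl)→3240 …(+1); best=640 via (B,hash)
  {BC}: card=500; try (B,hash)→1480, (C,merge)→5320, (B,merge)→5780, (C,hash)→9080, (C,nl)→20040, (B,nl)→20500; best=1480 via (B,hash)
  {CD}: card=12500; try (D,hash)→4200, (C,merge)→7000, (D,merge)→7300, (C,hash)→9400, (C,nl)→100200, (D,nl)→100500; best=4200 via (D,hash)
  {ABC}: card=8000; try (A,hash)→3100, (A,merge)→7120, (C,hash)→10280, (C,merge)→12680, (A,nl_idx)→12980, (A,nl)→41480 …(+1); best=3100 via (A,hash)
  {BCD}: card=12500; try (D,hash)→5180, (D,merge)→8280, (B,hash)→17180, (D,nl)→101480, (B,merge)→191980, (B,nl)→504200; best=5180 via (D,hash)
  {ABCD}: card=200000; try (D,hash)→14300, (A,hash)→18800, (D,merge)→116900, (A,merge)→193320, (A,nl_idx)→292680, (A,nl)→1005180 …(+1); best=14300 via (D,hash)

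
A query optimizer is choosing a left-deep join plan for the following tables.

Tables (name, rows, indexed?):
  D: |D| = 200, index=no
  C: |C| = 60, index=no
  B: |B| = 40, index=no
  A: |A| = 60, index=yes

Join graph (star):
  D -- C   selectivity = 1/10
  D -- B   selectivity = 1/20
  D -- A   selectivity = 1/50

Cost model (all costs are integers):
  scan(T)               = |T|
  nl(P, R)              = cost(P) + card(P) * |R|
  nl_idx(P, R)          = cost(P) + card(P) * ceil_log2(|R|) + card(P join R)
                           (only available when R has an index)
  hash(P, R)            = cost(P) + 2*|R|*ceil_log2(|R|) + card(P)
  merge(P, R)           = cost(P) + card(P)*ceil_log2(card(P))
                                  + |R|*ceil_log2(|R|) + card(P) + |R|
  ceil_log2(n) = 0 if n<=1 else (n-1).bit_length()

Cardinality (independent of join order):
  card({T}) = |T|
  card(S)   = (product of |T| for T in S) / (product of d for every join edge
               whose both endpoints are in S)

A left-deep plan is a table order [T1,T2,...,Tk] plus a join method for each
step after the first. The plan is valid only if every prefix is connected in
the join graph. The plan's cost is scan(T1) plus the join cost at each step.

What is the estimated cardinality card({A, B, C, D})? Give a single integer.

2880

Tables in S: A(60), B(40), C(60), D(200)
Edges inside S: D-C(d=10), D-B(d=20), D-A(d=50)
numerator = 60 * 40 * 60 * 200 = 28800000
denominator = 10 * 20 * 50 = 10000
card(S) = 28800000 / 10000 = 2880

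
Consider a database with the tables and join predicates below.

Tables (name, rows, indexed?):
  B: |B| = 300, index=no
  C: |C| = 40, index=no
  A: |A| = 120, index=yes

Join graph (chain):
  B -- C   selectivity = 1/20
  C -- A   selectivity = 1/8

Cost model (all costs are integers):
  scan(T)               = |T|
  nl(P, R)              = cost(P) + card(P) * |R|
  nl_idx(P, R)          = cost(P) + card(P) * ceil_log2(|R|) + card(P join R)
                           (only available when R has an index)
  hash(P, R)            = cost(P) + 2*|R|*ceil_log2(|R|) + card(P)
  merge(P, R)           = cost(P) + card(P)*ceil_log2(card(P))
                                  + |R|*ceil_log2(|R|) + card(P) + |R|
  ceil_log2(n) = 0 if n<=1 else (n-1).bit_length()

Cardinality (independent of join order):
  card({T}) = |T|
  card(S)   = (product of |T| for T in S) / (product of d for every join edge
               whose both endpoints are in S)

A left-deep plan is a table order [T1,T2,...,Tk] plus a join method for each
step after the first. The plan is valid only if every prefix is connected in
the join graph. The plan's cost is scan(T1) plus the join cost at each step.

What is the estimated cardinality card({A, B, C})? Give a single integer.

Tables in S: A(120), B(300), C(40)
Edges inside S: B-C(d=20), C-A(d=8)
numerator = 120 * 300 * 40 = 1440000
denominator = 20 * 8 = 160
card(S) = 1440000 / 160 = 9000

9000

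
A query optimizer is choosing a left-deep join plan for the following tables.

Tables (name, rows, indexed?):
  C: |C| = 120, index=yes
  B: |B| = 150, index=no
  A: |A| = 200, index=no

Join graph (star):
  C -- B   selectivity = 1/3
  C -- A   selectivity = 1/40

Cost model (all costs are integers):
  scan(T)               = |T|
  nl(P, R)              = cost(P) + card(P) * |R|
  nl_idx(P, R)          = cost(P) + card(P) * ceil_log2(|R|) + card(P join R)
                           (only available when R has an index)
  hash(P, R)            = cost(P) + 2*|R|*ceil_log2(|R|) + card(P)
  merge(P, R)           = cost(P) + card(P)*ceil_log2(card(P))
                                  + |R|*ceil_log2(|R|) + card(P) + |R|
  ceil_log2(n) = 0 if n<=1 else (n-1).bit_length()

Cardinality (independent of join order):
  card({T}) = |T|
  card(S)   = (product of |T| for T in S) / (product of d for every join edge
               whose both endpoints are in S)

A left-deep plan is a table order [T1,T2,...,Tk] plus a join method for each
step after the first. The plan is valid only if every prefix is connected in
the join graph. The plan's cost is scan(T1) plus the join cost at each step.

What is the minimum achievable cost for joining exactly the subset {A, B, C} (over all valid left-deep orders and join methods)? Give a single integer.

5080

Selinger DP over subsets of {A,B,C}:
  {C}: scan cost=120, card=120
  {B}: scan cost=150, card=150
  {A}: scan cost=200, card=200
  {BC}: card=6000; try (C,hash)→1980, (B,merge)→2430, (C,merge)→2460, (B,hash)→2640, (C,nl_idx)→7200, (B,nl)→18120 …(+1); best=1980 via (C,hash)
  {AC}: card=600; try (C,hash)→2080, (C,nl_idx)→2200, (A,merge)→2880, (C,merge)→2960, (A,hash)→3440, (A,nl)→24120 …(+1); best=2080 via (C,hash)
  {ABC}: card=30000; try (B,hash)→5080, (B,merge)→10030, (A,hash)→11180, (A,merge)→87780, (B,nl)→92080, (A,nl)→1201980; best=5080 via (B,hash)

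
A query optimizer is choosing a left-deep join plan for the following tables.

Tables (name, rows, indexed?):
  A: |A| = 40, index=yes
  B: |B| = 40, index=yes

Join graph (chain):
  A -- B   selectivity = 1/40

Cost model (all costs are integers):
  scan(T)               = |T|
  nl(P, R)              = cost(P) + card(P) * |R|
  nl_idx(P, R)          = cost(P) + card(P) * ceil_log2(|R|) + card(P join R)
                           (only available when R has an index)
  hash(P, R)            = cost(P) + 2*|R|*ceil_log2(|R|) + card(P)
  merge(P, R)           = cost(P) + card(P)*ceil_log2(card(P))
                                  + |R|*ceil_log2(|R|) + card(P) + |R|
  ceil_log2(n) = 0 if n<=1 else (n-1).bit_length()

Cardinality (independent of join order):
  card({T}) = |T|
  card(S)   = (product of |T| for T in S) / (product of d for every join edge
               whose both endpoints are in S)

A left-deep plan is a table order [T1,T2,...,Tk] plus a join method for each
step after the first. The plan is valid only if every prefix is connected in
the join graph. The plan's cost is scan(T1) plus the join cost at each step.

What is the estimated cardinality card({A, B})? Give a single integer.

40

Tables in S: A(40), B(40)
Edges inside S: A-B(d=40)
numerator = 40 * 40 = 1600
denominator = 40 = 40
card(S) = 1600 / 40 = 40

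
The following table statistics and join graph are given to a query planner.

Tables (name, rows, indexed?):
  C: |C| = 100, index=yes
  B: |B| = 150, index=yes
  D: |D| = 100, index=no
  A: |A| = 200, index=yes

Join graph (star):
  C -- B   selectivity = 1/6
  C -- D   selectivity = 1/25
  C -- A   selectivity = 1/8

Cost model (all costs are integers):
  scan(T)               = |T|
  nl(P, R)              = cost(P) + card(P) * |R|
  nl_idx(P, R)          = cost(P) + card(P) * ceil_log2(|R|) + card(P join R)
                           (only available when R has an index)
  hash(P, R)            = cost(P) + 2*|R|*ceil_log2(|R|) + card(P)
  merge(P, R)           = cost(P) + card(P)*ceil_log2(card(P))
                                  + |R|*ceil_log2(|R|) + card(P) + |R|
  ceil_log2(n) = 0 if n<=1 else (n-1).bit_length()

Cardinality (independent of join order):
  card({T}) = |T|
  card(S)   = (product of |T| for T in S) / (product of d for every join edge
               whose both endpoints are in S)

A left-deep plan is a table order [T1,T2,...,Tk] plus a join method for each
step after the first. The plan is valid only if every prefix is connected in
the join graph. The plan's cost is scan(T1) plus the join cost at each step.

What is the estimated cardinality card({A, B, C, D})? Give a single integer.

Tables in S: A(200), B(150), C(100), D(100)
Edges inside S: C-B(d=6), C-D(d=25), C-A(d=8)
numerator = 200 * 150 * 100 * 100 = 300000000
denominator = 6 * 25 * 8 = 1200
card(S) = 300000000 / 1200 = 250000

250000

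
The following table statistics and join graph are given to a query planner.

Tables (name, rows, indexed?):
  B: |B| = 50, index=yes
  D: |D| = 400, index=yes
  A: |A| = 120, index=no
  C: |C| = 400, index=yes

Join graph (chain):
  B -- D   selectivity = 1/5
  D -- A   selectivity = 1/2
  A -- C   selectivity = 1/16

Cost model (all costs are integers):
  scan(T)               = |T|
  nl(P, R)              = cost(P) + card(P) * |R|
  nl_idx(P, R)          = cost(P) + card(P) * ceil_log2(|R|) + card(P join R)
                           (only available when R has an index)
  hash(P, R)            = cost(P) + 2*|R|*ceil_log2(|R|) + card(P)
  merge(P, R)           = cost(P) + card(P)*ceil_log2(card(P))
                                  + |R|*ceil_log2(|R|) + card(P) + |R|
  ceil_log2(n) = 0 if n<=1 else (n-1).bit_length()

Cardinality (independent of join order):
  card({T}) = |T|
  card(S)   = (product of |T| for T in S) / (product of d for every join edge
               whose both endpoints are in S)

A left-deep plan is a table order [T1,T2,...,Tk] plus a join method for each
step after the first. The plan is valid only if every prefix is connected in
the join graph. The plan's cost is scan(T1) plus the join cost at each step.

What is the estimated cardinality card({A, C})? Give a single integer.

Tables in S: A(120), C(400)
Edges inside S: A-C(d=16)
numerator = 120 * 400 = 48000
denominator = 16 = 16
card(S) = 48000 / 16 = 3000

3000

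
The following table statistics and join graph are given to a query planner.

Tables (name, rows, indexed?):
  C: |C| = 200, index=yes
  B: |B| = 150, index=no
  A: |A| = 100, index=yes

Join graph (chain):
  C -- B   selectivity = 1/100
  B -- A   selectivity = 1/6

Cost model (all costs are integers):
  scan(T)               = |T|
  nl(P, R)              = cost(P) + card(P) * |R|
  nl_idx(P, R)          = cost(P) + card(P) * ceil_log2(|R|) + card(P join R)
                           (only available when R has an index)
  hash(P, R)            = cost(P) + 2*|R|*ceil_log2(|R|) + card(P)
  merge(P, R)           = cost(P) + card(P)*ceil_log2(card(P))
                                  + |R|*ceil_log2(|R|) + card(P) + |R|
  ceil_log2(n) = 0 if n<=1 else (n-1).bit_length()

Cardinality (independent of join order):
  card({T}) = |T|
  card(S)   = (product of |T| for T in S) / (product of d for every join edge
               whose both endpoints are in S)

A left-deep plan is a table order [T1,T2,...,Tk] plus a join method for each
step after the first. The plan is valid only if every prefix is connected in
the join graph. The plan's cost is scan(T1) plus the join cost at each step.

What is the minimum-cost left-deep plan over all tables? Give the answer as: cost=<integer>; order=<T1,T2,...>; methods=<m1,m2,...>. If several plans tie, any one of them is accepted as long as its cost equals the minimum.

Selinger DP (subsets sized 1..n):
  {C}: scan cost=200, card=200
  {B}: scan cost=150, card=150
  {A}: scan cost=100, card=100
  {BC}: card=300; try (C,nl_idx)→1650, (B,hash)→2800, (C,merge)→3300, (B,merge)→3350, (C,hash)→3500, (C,nl)→30150 …(+1); best=1650 via (C,nl_idx)
  {AB}: card=2500; try (A,hash)→1700, (B,merge)→2250, (A,merge)→2300, (B,hash)→2600, (A,nl_idx)→3700, (B,nl)→15100 …(+1); best=1700 via (A,hash)
  {ABC}: card=5000; try (A,hash)→3350, (A,merge)→5450, (C,hash)→7400, (A,nl_idx)→8750, (C,nl_idx)→26700, (A,nl)→31650 …(+2); best=3350 via (A,hash)

cost=3350; order=B,C,A; methods=nl_idx,hash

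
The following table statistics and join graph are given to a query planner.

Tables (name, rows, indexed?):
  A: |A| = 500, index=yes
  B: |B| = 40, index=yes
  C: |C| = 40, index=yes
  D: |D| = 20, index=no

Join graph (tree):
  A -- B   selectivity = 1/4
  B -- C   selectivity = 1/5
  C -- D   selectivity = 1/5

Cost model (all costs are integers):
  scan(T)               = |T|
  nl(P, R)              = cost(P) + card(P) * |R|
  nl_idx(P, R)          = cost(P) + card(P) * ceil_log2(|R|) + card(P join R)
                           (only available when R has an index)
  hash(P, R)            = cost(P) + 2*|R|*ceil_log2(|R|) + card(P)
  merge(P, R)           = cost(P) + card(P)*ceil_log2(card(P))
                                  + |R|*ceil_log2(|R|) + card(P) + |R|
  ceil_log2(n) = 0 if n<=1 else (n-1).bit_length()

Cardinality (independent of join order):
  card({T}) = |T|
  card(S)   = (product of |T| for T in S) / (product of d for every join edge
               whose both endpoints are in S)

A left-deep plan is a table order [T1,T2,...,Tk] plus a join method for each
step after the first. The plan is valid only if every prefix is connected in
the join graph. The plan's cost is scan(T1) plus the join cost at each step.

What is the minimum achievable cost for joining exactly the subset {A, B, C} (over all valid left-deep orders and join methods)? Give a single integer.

6960

Selinger DP over subsets of {A,B,C}:
  {A}: scan cost=500, card=500
  {B}: scan cost=40, card=40
  {C}: scan cost=40, card=40
  {AB}: card=5000; try (B,hash)→1480, (A,merge)→5320, (A,nl_idx)→5400, (B,merge)→5780, (B,nl_idx)→8500, (A,hash)→9080 …(+2); best=1480 via (B,hash)
  {BC}: card=320; try (C,hash)→560, (B,hash)→560, (C,merge)→600, (C,nl_idx)→600, (B,merge)→600, (B,nl_idx)→600 …(+2); best=560 via (C,hash)
  {ABC}: card=40000; try (C,hash)→6960, (A,merge)→8760, (A,hash)→9880, (A,nl_idx)→43440, (C,nl_idx)→71480, (C,merge)→71760 …(+2); best=6960 via (C,hash)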